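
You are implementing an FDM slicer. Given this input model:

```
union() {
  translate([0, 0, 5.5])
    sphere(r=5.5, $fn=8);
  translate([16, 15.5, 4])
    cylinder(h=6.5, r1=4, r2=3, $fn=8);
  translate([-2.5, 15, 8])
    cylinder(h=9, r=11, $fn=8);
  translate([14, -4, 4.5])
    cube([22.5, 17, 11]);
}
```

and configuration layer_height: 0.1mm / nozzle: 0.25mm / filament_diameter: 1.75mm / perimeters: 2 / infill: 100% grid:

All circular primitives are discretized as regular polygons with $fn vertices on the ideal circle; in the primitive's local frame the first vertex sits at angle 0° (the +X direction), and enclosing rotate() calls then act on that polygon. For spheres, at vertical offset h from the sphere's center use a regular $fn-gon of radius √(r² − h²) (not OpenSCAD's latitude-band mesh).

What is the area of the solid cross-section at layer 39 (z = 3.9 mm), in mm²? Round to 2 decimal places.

At z = 3.9 mm: the sphere: section is a regular 8-gon, circumradius = √(r²−h²) = √(5.5²−1.6²) = 5.262 (area = (8/2)·5.262²·sin(360°/8) = 78.32 mm²); the cone at (16, 15.5) does not reach this height (z outside [4, 10.5]); the cylinder at (-2.5, 15) is absent (z outside [8, 17]); the cube at (14, -4) does not reach this height (z outside [4.5, 15.5]); Merging all regions: only the r=5.5 sphere is present, so the union is just that shape — area = 78.32 mm². Overall, the cross-section is a single solid region. Net area = 78.32 mm².

78.32 mm²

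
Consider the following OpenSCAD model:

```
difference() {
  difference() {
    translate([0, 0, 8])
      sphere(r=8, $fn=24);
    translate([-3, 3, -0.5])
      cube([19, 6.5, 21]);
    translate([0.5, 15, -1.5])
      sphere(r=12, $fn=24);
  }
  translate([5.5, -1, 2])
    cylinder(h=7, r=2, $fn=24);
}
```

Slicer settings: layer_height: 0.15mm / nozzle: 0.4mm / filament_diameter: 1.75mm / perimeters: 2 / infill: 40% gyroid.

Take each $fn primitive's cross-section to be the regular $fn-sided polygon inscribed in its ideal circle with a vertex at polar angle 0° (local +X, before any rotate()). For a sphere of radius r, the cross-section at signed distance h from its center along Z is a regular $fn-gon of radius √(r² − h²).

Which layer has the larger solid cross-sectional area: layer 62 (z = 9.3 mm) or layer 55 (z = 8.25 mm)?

layer 62 (z = 9.3 mm)

Layer 62 (z = 9.3): the r=8 sphere slices to a regular 24-gon of circumradius 7.894 (√(r²−h²) with h=1.3 from center) (area = (24/2)·7.894²·sin(360°/24) = 193.52 mm²); the 19×6.5 cube at (-3, 3) contributes its full rectangle (area 123.50 mm²); the sphere at (0.5, 15): section is a regular 24-gon, circumradius = √(r²−h²) = √(12²−10.8²) = 5.231 (area = (24/2)·5.231²·sin(360°/24) = 84.98 mm²); Subtracting the remaining from the first: starting from the r=8 sphere (193.52 mm²), the 19×6.5 cube at (-3, 3) partially overlaps it — only the 39.38 mm² overlap (of its 123.50 mm²) is removed, clipping the outline; the r=12 sphere at (0.5, 15) misses the remaining region (no effect) — area = 154.14 mm²; the cylinder at (5.5, -1) does not reach this height (z outside [2, 9]); After the difference (first − rest): none of the subtracted shapes is present at this height, so that combined region is unchanged — area = 154.14 mm². So its area = 154.14 mm². Layer 55 (z = 8.25): the r=8 sphere contributes a regular 24-gon of circumradius √(8²−0.25²) = 7.996 (area = (24/2)·7.996²·sin(360°/24) = 198.58 mm²); the 19×6.5 cube at (-3, 3) contributes its full rectangle (area 123.50 mm²); the sphere at (0.5, 15): section is a regular 24-gon, circumradius = √(r²−h²) = √(12²−9.75²) = 6.996 (area = (24/2)·6.996²·sin(360°/24) = 151.99 mm²); Subtracting the remaining from the first: starting from the r=8 sphere (198.58 mm²), the 19×6.5 cube at (-3, 3) partially overlaps it — only the 40.64 mm² overlap (of its 123.50 mm²) is removed, clipping the outline; the r=12 sphere at (0.5, 15) misses the remaining region (no effect) — area = 157.93 mm²; the r=2 cylinder at (5.5, -1) gives a regular 24-gon of circumradius 2 (constant along its height) (area = (24/2)·2.000²·sin(360°/24) = 12.42 mm²); After the difference (first − rest): starting from the result so far (157.93 mm²), the r=2 cylinder at (5.5, -1) lies wholly inside it (removes its full 12.42 mm² and its 12.53 mm outline becomes a hole wall) — area = 145.51 mm². So its area = 145.51 mm². Layer 62 is larger (154.14 vs 145.51 mm²).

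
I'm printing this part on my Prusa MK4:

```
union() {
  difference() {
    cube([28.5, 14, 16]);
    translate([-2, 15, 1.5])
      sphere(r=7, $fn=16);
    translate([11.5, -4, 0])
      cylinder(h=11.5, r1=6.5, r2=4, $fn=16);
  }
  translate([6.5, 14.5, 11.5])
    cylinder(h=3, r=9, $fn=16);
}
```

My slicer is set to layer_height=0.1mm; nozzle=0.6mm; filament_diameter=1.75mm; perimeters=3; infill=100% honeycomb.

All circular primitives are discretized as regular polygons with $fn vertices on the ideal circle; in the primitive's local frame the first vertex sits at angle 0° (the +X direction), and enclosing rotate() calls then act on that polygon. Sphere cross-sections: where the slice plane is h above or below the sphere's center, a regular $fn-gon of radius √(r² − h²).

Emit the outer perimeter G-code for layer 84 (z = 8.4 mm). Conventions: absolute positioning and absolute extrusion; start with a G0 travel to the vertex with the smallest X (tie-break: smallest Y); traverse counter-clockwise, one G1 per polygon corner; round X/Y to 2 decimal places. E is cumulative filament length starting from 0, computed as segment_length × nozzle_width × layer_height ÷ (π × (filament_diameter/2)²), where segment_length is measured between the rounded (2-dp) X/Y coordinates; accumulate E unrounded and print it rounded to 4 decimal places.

At z = 8.4 mm: the cube is present — its section is the full 28.5×14 rectangle; the r=7 sphere at (-2, 15) contributes a regular 16-gon of circumradius √(7²−6.9²) = 1.179; the cone at (11.5, -4): at t=0.730 of its height the radius interpolates to r₁+(r₂−r₁)t = 4.674, giving a regular 16-gon of that circumradius; Subtracting the remaining from the first: starting from the 28.5×14 cube, the r=7 sphere at (-2, 15) misses the remaining region (no effect); the cone at (11.5, -4) partially overlaps it — only the 1.93 mm² overlap (of its 66.88 mm²) is removed, clipping the outline — 1 connected region; the cylinder at (6.5, 14.5) is absent (z outside [11.5, 14.5]); Merging all regions: only the result so far is present, so the union is just that shape — 1 connected region. The outline is a single polygon with 9 vertices. Extrusion per mm of travel: 0.6 × 0.1 / (π × 0.875²) = 0.024945. Accumulating E over each segment gives final E = 2.1269.

G0 X0.00 Y0.00 Z8.40
G1 X9.24 Y0.00 E0.2305
G1 X9.71 Y0.32 E0.2447
G1 X11.50 Y0.67 E0.2902
G1 X13.29 Y0.32 E0.3357
G1 X13.76 Y0.00 E0.3499
G1 X28.50 Y0.00 E0.7175
G1 X28.50 Y14.00 E1.0668
G1 X0.00 Y14.00 E1.7777
G1 X0.00 Y0.00 E2.1269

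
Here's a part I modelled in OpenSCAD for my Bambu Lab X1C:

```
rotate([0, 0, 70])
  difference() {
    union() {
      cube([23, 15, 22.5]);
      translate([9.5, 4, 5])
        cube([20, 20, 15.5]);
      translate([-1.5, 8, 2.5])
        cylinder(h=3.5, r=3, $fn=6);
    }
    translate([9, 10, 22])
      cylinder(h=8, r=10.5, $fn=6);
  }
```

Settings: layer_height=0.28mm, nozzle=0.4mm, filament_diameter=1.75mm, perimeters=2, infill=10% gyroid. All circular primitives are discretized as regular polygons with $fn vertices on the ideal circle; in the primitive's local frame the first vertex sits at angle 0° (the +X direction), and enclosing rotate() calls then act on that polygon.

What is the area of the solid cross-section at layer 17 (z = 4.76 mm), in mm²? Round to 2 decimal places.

364.49 mm²

At z = 4.76 mm: the 23×15 cube contributes its full rectangle (area 345.00 mm²); the cube at (9.5, 4) is not intersected at this z (z outside [5, 20.5]); the cylinder at (-1.5, 8): section is a regular 6-gon, circumradius r=3 (area = (6/2)·3.000²·sin(360°/6) = 23.38 mm²); Merging all regions: the regions partially overlap — summed areas 368.38 mm² minus the doubly-counted overlap 3.90 mm² gives 364.49 mm² — area = 364.49 mm²; the cylinder at (9, 10) is not intersected at this z (z outside [22, 30]); After the difference (first − rest): none of the subtracted shapes is present at this height, so that combined region is unchanged — area = 364.49 mm²; (rotated 70° about Z; rotation is an isometry so areas/perimeters/island counts are preserved). Overall, the cross-section is a single solid region. Net area = 364.49 mm².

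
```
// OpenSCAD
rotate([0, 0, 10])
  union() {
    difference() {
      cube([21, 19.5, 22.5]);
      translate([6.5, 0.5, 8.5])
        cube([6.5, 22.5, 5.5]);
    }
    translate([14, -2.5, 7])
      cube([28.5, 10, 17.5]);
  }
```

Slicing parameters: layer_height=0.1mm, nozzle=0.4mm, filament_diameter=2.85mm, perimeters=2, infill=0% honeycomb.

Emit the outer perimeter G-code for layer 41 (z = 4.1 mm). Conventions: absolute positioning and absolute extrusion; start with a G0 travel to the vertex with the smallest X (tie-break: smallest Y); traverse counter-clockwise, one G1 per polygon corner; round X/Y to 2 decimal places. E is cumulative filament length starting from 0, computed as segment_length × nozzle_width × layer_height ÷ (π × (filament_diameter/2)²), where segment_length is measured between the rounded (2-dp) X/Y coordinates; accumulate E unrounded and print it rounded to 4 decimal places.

G0 X-3.39 Y19.20 Z4.10
G1 X0.00 Y0.00 E0.1222
G1 X20.68 Y3.65 E0.2539
G1 X17.29 Y22.85 E0.3762
G1 X-3.39 Y19.20 E0.5078

At z = 4.1 mm: the 21×19.5 cube contributes its full rectangle; the cube at (6.5, 0.5) is absent (z outside [8.5, 14]); After the difference (first − rest): none of the subtracted shapes is present at this height, so the 21×19.5 cube is unchanged — 1 connected region; the cube at (14, -2.5) is not intersected at this z (z outside [7, 24.5]); Combining (union): only the result so far is present, so the union is just that shape — 1 connected region; (whole slice rotated 10° about Z — lengths, areas and connectivity unchanged). The outline is a single polygon with 4 vertices. Extrusion per mm of travel: 0.4 × 0.1 / (π × 1.425²) = 0.006270. Accumulating E over each segment gives final E = 0.5078.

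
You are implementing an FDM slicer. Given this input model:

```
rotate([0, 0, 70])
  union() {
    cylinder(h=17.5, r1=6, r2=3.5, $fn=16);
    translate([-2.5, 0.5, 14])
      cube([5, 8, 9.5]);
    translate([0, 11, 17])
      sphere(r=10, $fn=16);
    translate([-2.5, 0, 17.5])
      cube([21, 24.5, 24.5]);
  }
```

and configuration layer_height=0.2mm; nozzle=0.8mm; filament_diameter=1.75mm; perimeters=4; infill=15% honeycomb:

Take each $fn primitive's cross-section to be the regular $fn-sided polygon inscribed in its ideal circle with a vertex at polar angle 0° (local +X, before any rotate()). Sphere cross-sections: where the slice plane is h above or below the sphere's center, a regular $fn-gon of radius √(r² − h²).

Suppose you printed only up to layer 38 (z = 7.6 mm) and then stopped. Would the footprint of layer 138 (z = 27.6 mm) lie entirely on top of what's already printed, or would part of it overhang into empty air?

part overhangs

Compare the two slices. At z = 7.6: the cone (r1=6→r2=3.5) has section circumradius 4.914 here — a regular 16-gon (area = (16/2)·4.914²·sin(360°/16) = 73.94 mm²); the cube at (-2.5, 0.5) is not intersected at this z (z outside [14, 23.5]); the r=10 sphere at (0, 11) slices to a regular 16-gon of circumradius 3.412 (√(r²−h²) with h=9.4 from center) (area = (16/2)·3.412²·sin(360°/16) = 35.64 mm²); the cube at (-2.5, 0) does not reach this height (z outside [17.5, 42]); Merging all regions: the 2 present regions are separate (no shared area or edge), so areas and boundary lengths simply add and each stays a separate island — area = 109.57 mm²; (rotated 70° about Z; rotation is an isometry so areas/perimeters/island counts are preserved). At z = 27.6: the cone is not intersected at this z (z outside [0, 17.5]); the cube at (-2.5, 0.5) does not reach this height (z outside [14, 23.5]); the sphere at (0, 11) does not reach this height (|z−center|=10.600 > r=10); the 21×24.5 cube at (-2.5, 0) contributes its full rectangle (area 514.50 mm²); Taking the union: only the 21×24.5 cube at (-2.5, 0) is present, so the union is just that shape — area = 514.50 mm²; (whole slice rotated 70° about Z — lengths, areas and connectivity unchanged). Checking containment: at z = 27.6 the cross-section extends beyond the z = 7.6 cross-section by about 451.48 mm².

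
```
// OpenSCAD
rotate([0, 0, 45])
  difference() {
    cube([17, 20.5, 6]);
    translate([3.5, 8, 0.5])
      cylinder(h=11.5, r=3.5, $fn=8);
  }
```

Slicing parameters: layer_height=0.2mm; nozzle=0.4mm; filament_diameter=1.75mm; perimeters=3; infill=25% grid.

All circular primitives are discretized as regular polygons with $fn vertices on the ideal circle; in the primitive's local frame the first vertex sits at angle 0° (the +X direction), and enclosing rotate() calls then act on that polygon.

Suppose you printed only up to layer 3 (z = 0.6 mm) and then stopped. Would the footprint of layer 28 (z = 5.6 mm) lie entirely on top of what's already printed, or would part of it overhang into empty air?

entirely on top

Compare the two slices. At z = 0.6: the 17×20.5 cube contributes its full rectangle (area 348.50 mm²); the r=3.5 cylinder at (3.5, 8) contributes a regular 8-gon of circumradius 3.5 (area = (8/2)·3.500²·sin(360°/8) = 34.65 mm²); Subtracting the remaining from the first: starting from the 17×20.5 cube (348.50 mm²), the r=3.5 cylinder at (3.5, 8) lies inside it touching the edge (removes its full 34.65 mm²) — area = 313.85 mm²; (rotated 45° about Z; rotation is an isometry so areas/perimeters/island counts are preserved). At z = 5.6: the cube is present — its section is the full 17×20.5 rectangle (area 348.50 mm²); the r=3.5 cylinder at (3.5, 8) contributes a regular 8-gon of circumradius 3.5 (area = (8/2)·3.500²·sin(360°/8) = 34.65 mm²); Subtracting the remaining from the first: starting from the 17×20.5 cube (348.50 mm²), the r=3.5 cylinder at (3.5, 8) lies inside it touching the edge (removes its full 34.65 mm²) — area = 313.85 mm²; (rotated 45° about Z; rotation is an isometry so areas/perimeters/island counts are preserved). Checking containment: the cross-section at z = 5.6 is a subset of the cross-section at z = 0.6.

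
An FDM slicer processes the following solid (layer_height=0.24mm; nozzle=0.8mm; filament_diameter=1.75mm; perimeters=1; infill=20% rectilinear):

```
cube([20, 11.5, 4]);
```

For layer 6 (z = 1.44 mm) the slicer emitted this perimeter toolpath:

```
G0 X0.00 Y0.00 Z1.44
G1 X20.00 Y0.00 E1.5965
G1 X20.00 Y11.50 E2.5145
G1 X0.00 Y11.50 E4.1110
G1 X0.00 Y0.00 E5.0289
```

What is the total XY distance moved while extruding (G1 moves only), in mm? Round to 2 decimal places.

Sum the Euclidean lengths of each G1 segment: total = 63.00 mm.

63.00 mm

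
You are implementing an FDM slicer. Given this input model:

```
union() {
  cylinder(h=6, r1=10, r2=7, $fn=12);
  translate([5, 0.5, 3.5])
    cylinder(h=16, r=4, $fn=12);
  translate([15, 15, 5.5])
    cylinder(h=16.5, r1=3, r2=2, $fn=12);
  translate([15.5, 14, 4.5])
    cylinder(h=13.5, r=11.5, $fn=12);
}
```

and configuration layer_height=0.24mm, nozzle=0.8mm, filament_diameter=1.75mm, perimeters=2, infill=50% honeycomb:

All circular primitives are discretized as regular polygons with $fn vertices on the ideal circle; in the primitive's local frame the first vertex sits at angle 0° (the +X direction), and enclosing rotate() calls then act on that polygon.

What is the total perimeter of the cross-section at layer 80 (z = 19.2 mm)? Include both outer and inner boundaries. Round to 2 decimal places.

At z = 19.2 mm: the cone does not reach this height (z outside [0, 6]); the cylinder at (5, 0.5): section is a regular 12-gon, circumradius r=4 (perimeter = 2·12·4.000·sin(180°/12) = 24.85 mm); the cone at (15, 15): at t=0.830 of its height the radius interpolates to r₁+(r₂−r₁)t = 2.170, giving a regular 12-gon of that circumradius (perimeter = 2·12·2.170·sin(180°/12) = 13.48 mm); the cylinder at (15.5, 14) does not reach this height (z outside [4.5, 18]); Merging all regions: the 2 present regions are separate (no shared area or edge), so areas and boundary lengths simply add and each stays a separate island — boundary = 38.32 mm. Overall, the cross-section has 2 separate islands. Total boundary length (outer) = 38.32 mm.

38.32 mm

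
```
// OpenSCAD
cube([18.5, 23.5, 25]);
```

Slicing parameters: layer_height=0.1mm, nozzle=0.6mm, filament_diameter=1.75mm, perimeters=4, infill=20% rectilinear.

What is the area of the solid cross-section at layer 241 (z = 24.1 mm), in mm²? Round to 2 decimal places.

At z = 24.1 mm: the 18.5×23.5 cube contributes its full rectangle (area 434.75 mm²). Overall, the cross-section is a single solid region. Net area = 434.75 mm².

434.75 mm²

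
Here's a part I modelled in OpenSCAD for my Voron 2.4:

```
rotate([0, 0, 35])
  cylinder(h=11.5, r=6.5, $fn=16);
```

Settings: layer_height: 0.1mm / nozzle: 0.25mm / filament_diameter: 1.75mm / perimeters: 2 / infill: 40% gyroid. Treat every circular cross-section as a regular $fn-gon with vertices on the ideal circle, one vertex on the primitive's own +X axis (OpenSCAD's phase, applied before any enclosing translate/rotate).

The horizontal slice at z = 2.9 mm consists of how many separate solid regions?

At z = 2.9 mm: the r=6.5 cylinder gives a regular 16-gon of circumradius 6.5 (constant along its height); (whole slice rotated 35° about Z — lengths, areas and connectivity unchanged). The result has 1 disconnected region.

1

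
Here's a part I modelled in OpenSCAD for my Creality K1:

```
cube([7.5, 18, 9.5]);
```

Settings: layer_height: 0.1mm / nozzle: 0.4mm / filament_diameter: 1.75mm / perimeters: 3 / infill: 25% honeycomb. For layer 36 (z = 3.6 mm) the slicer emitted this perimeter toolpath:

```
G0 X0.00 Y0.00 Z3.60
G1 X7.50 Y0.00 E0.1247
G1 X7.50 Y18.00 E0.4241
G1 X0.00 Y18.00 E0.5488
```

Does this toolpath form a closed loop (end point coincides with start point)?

no

Start point (G0): (0.00, 0.00). End point (last G1): the path does not return to the start — open.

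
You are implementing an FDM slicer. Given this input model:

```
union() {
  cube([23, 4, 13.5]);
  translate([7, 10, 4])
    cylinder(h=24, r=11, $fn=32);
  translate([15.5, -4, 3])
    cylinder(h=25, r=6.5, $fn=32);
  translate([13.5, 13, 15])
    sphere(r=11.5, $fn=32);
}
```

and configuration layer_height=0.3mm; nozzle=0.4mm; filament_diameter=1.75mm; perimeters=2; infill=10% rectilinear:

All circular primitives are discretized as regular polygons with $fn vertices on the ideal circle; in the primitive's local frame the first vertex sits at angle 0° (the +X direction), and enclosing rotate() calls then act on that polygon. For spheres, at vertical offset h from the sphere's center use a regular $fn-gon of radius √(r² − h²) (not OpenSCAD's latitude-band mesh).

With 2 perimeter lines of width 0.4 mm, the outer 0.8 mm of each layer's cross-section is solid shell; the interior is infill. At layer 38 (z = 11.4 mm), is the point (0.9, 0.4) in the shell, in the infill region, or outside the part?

shell

At z = 11.4 mm: the cube is present — its section is the full 23×4 rectangle; the r=11 cylinder at (7, 10) gives a regular 32-gon of circumradius 11 (constant along its height); the cylinder at (15.5, -4): section is a regular 32-gon, circumradius r=6.5; the r=11.5 sphere at (13.5, 13) contributes a regular 32-gon of circumradius √(11.5²−3.6²) = 10.922; Merging all regions: the regions partially overlap (shared area 298.97 mm²), so overlapping operands fuse into one piece — 1 connected region. Overall, the cross-section is a single solid region. The nearest boundary edge runs (2.49, 0.00)→(0.00, 0.00); distance from the point to it = 0.40 mm. The point is inside the cross-section, 0.40 mm from the nearest boundary — within the 0.8 mm shell band (2 × 0.4).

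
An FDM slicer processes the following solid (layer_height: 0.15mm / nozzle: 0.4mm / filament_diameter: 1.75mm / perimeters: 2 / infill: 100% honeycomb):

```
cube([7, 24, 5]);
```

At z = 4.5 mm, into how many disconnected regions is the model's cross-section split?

At z = 4.5 mm: the cube (footprint 7×24) is included at this height. The result has 1 disconnected region.

1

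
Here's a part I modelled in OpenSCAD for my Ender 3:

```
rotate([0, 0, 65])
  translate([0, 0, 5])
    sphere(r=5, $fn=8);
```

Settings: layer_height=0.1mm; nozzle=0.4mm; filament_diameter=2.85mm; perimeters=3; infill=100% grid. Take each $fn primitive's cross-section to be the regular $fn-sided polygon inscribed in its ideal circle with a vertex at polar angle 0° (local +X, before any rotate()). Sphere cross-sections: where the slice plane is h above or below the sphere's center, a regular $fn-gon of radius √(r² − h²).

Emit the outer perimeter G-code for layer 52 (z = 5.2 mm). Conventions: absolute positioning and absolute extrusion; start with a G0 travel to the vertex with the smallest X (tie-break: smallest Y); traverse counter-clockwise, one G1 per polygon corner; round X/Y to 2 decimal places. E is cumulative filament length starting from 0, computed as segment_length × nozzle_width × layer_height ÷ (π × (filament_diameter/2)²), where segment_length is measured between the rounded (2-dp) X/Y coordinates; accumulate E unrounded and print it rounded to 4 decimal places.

G0 X-4.69 Y-1.71 Z5.20
G1 X-2.11 Y-4.53 E0.0240
G1 X1.71 Y-4.69 E0.0479
G1 X4.53 Y-2.11 E0.0719
G1 X4.69 Y1.71 E0.0959
G1 X2.11 Y4.53 E0.1198
G1 X-1.71 Y4.69 E0.1438
G1 X-4.53 Y2.11 E0.1678
G1 X-4.69 Y-1.71 E0.1918

At z = 5.2 mm: the sphere: section is a regular 8-gon, circumradius = √(r²−h²) = √(5²−0.2²) = 4.996; (whole slice rotated 65° about Z — lengths, areas and connectivity unchanged). The outline is a single polygon with 8 vertices. Extrusion per mm of travel: 0.4 × 0.1 / (π × 1.425²) = 0.006270. Accumulating E over each segment gives final E = 0.1918.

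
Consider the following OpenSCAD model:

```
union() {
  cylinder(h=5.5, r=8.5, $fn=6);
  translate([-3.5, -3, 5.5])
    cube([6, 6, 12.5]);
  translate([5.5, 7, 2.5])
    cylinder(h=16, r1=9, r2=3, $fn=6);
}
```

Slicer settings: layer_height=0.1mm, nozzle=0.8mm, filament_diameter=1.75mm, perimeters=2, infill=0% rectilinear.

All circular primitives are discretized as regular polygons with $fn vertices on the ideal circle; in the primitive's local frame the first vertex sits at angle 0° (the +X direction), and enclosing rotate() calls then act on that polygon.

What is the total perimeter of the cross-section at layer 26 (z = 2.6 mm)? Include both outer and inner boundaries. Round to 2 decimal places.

71.47 mm

At z = 2.6 mm: the cylinder: section is a regular 6-gon, circumradius r=8.5 (perimeter = 2·6·8.500·sin(180°/6) = 51.00 mm); the cube at (-3.5, -3) is absent (z outside [5.5, 18]); the cone at (5.5, 7) contributes a regular 6-gon of circumradius 8.963 (interpolated between r1=9 and r2=3 at t=0.006) (perimeter = 2·6·8.963·sin(180°/6) = 53.77 mm); Merging all regions: the regions partially overlap (shared area 63.93 mm²), so the edge portions inside another operand are dropped and the merged outline is re-measured after clipping — boundary = 71.47 mm. Overall, the cross-section is a single solid region. Total boundary length (outer) = 71.47 mm.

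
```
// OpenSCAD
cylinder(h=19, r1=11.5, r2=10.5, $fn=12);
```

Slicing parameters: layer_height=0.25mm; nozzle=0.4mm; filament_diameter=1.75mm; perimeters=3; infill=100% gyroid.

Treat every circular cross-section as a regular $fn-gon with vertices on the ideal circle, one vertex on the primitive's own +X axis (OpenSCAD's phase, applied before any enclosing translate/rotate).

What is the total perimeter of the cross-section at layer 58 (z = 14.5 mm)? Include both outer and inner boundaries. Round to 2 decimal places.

66.69 mm

At z = 14.5 mm: the cone (r1=11.5→r2=10.5) has section circumradius 10.737 here — a regular 12-gon (perimeter = 2·12·10.737·sin(180°/12) = 66.69 mm). Overall, the cross-section is a single solid region. Total boundary length (outer) = 66.69 mm.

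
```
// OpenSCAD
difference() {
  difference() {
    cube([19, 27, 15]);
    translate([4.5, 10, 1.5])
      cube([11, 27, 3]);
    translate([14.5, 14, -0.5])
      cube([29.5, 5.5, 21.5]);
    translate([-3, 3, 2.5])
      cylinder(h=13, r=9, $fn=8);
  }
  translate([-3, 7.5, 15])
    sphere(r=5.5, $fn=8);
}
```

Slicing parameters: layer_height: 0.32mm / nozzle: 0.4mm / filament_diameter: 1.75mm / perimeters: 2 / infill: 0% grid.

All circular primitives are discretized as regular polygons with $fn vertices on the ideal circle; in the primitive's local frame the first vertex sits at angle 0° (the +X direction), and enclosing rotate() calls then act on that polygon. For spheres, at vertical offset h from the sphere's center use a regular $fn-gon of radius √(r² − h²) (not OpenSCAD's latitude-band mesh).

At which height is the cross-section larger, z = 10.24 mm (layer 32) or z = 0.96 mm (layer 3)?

layer 3 (z = 0.96 mm)

Layer 32 (z = 10.24): the cube is present — its section is the full 19×27 rectangle (area 513.00 mm²); the cube at (4.5, 10) does not reach this height (z outside [1.5, 4.5]); the 29.5×5.5 cube at (14.5, 14) contributes its full rectangle (area 162.25 mm²); the cylinder at (-3, 3): section is a regular 8-gon, circumradius r=9 (area = (8/2)·9.000²·sin(360°/8) = 229.10 mm²); After the difference (first − rest): starting from the 19×27 cube (513.00 mm²), the 29.5×5.5 cube at (14.5, 14) partially overlaps it — only the 24.75 mm² overlap (of its 162.25 mm²) is removed, clipping the outline; the r=9 cylinder at (-3, 3) partially overlaps it — only the 48.28 mm² overlap (of its 229.10 mm²) is removed, clipping the outline — area = 439.97 mm²; the sphere at (-3, 7.5): section is a regular 8-gon, circumradius = √(r²−h²) = √(5.5²−4.76²) = 2.755 (area = (8/2)·2.755²·sin(360°/8) = 21.47 mm²); Subtracting the remaining from the first: starting from that combined region (439.97 mm²), the r=5.5 sphere at (-3, 7.5) misses the remaining region (no effect) — area = 439.97 mm². So its area = 439.97 mm². Layer 3 (z = 0.96): the cube (footprint 19×27) is included at this height (area 513.00 mm²); the cube at (4.5, 10) does not reach this height (z outside [1.5, 4.5]); the cube at (14.5, 14) is present — its section is the full 29.5×5.5 rectangle (area 162.25 mm²); the cylinder at (-3, 3) is absent (z outside [2.5, 15.5]); Subtracting the remaining from the first: starting from the 19×27 cube (513.00 mm²), the 29.5×5.5 cube at (14.5, 14) partially overlaps it — only the 24.75 mm² overlap (of its 162.25 mm²) is removed, clipping the outline — area = 488.25 mm²; the sphere at (-3, 7.5) is not intersected at this z (|z−center|=14.040 > r=5.5); Taking the first minus the rest: none of the subtracted shapes is present at this height, so that combined region is unchanged — area = 488.25 mm². So its area = 488.25 mm². Layer 3 is larger (488.25 vs 439.97 mm²).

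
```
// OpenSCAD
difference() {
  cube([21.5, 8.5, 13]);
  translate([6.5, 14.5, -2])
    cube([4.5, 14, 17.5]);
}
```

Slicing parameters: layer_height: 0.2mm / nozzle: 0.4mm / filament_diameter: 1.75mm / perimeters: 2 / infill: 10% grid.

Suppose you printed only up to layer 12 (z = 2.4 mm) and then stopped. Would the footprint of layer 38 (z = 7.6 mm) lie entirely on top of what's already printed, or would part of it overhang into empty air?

entirely on top

Compare the two slices. At z = 2.4: the cube (footprint 21.5×8.5) is included at this height (area 182.75 mm²); the cube at (6.5, 14.5) (footprint 4.5×14) is included at this height (area 63.00 mm²); Subtracting the remaining from the first: starting from the 21.5×8.5 cube (182.75 mm²), the 4.5×14 cube at (6.5, 14.5) misses the remaining region (no effect) — area = 182.75 mm². At z = 7.6: the cube is present — its section is the full 21.5×8.5 rectangle (area 182.75 mm²); the cube at (6.5, 14.5) is present — its section is the full 4.5×14 rectangle (area 63.00 mm²); Subtracting the remaining from the first: starting from the 21.5×8.5 cube (182.75 mm²), the 4.5×14 cube at (6.5, 14.5) misses the remaining region (no effect) — area = 182.75 mm². Checking containment: the cross-section at z = 7.6 is a subset of the cross-section at z = 2.4.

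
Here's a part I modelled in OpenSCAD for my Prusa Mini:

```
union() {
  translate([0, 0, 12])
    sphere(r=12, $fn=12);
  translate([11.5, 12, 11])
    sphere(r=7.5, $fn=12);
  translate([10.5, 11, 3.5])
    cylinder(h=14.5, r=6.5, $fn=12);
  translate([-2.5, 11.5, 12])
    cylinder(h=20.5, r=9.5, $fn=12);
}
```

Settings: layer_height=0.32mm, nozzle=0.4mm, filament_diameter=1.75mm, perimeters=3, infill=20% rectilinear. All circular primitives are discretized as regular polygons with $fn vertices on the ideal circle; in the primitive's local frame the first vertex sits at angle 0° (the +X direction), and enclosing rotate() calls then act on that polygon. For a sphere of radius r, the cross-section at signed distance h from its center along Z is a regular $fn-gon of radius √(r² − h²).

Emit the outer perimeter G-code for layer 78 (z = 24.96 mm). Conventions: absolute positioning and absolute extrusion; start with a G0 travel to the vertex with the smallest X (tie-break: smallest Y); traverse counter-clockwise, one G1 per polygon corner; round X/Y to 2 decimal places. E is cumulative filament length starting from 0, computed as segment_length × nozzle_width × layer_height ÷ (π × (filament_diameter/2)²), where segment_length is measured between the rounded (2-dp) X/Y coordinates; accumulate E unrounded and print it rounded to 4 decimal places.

G0 X-12.00 Y11.50 Z24.96
G1 X-10.73 Y6.75 E0.2617
G1 X-7.25 Y3.27 E0.5236
G1 X-2.50 Y2.00 E0.7852
G1 X2.25 Y3.27 E1.0469
G1 X5.73 Y6.75 E1.3088
G1 X7.00 Y11.50 E1.5704
G1 X5.73 Y16.25 E1.8321
G1 X2.25 Y19.73 E2.0940
G1 X-2.50 Y21.00 E2.3556
G1 X-7.25 Y19.73 E2.6173
G1 X-10.73 Y16.25 E2.8792
G1 X-12.00 Y11.50 E3.1409

At z = 24.96 mm: the sphere is absent (|z−center|=12.960 > r=12); the sphere at (11.5, 12) is absent (|z−center|=13.960 > r=7.5); the cylinder at (10.5, 11) does not reach this height (z outside [3.5, 18]); the cylinder at (-2.5, 11.5): section is a regular 12-gon, circumradius r=9.5; Taking the union: only the r=9.5 cylinder at (-2.5, 11.5) is present, so the union is just that shape — 1 connected region. The outline is a single polygon with 12 vertices. Extrusion per mm of travel: 0.4 × 0.32 / (π × 0.875²) = 0.053216. Accumulating E over each segment gives final E = 3.1409.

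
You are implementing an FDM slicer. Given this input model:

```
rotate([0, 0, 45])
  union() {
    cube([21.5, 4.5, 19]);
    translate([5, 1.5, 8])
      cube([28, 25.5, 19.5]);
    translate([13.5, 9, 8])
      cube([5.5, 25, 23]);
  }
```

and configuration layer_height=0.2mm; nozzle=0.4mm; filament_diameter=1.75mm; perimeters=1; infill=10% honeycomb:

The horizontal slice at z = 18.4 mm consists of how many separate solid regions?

At z = 18.4 mm: the 21.5×4.5 cube contributes its full rectangle; the cube at (5, 1.5) (footprint 28×25.5) is included at this height; the 5.5×25 cube at (13.5, 9) contributes its full rectangle; Combining (union): the regions partially overlap (shared area 148.50 mm²), so overlapping operands fuse into one piece — 1 connected region; (rotated 45° about Z; rotation is an isometry so areas/perimeters/island counts are preserved). The result has 1 disconnected region.

1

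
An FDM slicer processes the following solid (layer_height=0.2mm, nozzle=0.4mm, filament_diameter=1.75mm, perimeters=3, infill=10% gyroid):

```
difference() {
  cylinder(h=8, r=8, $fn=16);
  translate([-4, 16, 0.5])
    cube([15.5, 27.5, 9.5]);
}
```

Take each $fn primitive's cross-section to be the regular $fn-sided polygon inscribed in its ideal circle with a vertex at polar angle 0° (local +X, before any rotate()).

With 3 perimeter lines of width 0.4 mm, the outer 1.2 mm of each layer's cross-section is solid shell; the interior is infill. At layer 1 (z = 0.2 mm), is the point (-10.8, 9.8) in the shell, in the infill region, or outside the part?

At z = 0.2 mm: the r=8 cylinder contributes a regular 16-gon of circumradius 8; the cube at (-4, 16) does not reach this height (z outside [0.5, 10]); After the difference (first − rest): none of the subtracted shapes is present at this height, so the r=8 cylinder is unchanged — 1 connected region. Overall, the cross-section is a single solid region. The nearest boundary edge runs (-3.06, 7.39)→(-5.66, 5.66); distance from the point to it = 6.60 mm. The point is not inside any of the regions above, so it lies outside the cross-section (6.60 mm from the nearest boundary).

outside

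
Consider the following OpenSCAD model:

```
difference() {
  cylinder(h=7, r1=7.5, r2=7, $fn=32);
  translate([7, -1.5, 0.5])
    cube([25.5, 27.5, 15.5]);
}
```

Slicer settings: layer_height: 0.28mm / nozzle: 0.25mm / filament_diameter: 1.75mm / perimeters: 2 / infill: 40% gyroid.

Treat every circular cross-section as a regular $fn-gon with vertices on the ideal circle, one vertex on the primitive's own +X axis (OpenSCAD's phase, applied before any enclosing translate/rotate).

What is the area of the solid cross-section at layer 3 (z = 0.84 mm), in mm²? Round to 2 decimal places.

171.55 mm²

At z = 0.84 mm: the cone contributes a regular 32-gon of circumradius 7.440 (interpolated between r1=7.5 and r2=7 at t=0.120) (area = (32/2)·7.440²·sin(360°/32) = 172.78 mm²); the cube at (7, -1.5) (footprint 25.5×27.5) is included at this height (area 701.25 mm²); After the difference (first − rest): starting from the cone (172.78 mm²), the 25.5×27.5 cube at (7, -1.5) partially overlaps it — only the 1.23 mm² overlap (of its 701.25 mm²) is removed, clipping the outline — area = 171.55 mm². Overall, the cross-section is a single solid region. Net area = 171.55 mm².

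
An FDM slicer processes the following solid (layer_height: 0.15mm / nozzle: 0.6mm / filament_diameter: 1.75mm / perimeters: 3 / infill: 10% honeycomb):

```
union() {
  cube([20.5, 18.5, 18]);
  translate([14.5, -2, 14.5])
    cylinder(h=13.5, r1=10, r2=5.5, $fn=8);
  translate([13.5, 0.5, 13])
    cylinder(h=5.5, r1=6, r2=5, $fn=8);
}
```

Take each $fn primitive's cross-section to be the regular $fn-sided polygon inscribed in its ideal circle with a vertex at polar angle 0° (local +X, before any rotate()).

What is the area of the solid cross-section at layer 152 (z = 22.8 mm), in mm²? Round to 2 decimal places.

147.99 mm²

At z = 22.8 mm: the cube is not intersected at this z (z outside [0, 18]); the cone at (14.5, -2): at t=0.615 of its height the radius interpolates to r₁+(r₂−r₁)t = 7.233, giving a regular 8-gon of that circumradius (area = (8/2)·7.233²·sin(360°/8) = 147.99 mm²); the cone at (13.5, 0.5) is not intersected at this z (z outside [13, 18.5]); Taking the union: only the cone at (14.5, -2) is present, so the union is just that shape — area = 147.99 mm². Overall, the cross-section is a single solid region. Net area = 147.99 mm².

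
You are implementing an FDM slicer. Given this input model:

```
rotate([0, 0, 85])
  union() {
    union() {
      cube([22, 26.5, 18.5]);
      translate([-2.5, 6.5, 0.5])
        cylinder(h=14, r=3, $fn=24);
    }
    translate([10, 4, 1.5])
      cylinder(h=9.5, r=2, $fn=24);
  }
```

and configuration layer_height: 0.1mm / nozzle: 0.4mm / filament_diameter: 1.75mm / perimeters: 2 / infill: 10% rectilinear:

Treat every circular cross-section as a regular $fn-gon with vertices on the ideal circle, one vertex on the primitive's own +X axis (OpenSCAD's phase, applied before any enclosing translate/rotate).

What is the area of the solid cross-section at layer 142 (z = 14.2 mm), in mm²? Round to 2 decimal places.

609.88 mm²

At z = 14.2 mm: the cube (footprint 22×26.5) is included at this height (area 583.00 mm²); the cylinder at (-2.5, 6.5): section is a regular 24-gon, circumradius r=3 (area = (24/2)·3.000²·sin(360°/24) = 27.95 mm²); Merging all regions: the regions partially overlap — summed areas 610.95 mm² minus the doubly-counted overlap 1.07 mm² gives 609.88 mm² — area = 609.88 mm²; the cylinder at (10, 4) does not reach this height (z outside [1.5, 11]); Taking the union: only that combined region is present, so the union is just that shape — area = 609.88 mm²; (rotated 85° about Z; rotation is an isometry so areas/perimeters/island counts are preserved). Overall, the cross-section is a single solid region. Net area = 609.88 mm².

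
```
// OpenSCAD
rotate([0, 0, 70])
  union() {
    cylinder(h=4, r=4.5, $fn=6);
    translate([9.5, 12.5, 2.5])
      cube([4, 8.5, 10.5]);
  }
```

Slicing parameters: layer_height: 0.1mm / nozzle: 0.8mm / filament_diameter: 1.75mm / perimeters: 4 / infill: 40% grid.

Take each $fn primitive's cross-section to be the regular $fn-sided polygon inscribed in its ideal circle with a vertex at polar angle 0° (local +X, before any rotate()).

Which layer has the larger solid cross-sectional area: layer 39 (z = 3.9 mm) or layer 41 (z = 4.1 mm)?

layer 39 (z = 3.9 mm)

Layer 39 (z = 3.9): the r=4.5 cylinder gives a regular 6-gon of circumradius 4.5 (constant along its height) (area = (6/2)·4.500²·sin(360°/6) = 52.61 mm²); the cube at (9.5, 12.5) (footprint 4×8.5) is included at this height (area 34.00 mm²); Taking the union: the 2 present regions are separate (no shared area or edge), so areas and boundary lengths simply add and each stays a separate island — area = 86.61 mm²; (rotated 70° about Z; rotation is an isometry so areas/perimeters/island counts are preserved). So its area = 86.61 mm². Layer 41 (z = 4.1): the cylinder does not reach this height (z outside [0, 4]); the cube at (9.5, 12.5) (footprint 4×8.5) is included at this height (area 34.00 mm²); Taking the union: only the 4×8.5 cube at (9.5, 12.5) is present, so the union is just that shape — area = 34.00 mm²; (rotated 70° about Z; rotation is an isometry so areas/perimeters/island counts are preserved). So its area = 34.00 mm². Layer 39 is larger (86.61 vs 34.00 mm²).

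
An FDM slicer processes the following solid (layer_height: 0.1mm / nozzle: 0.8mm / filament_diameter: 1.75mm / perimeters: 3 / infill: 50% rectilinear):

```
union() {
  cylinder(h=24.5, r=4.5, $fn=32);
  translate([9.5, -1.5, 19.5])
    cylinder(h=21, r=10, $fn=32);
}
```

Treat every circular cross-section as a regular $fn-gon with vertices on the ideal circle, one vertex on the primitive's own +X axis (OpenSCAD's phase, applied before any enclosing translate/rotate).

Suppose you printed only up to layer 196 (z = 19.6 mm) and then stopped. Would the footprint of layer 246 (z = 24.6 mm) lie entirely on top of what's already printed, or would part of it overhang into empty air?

entirely on top

Compare the two slices. At z = 19.6: the cylinder: section is a regular 32-gon, circumradius r=4.5 (area = (32/2)·4.500²·sin(360°/32) = 63.21 mm²); the r=10 cylinder at (9.5, -1.5) contributes a regular 32-gon of circumradius 10 (area = (32/2)·10.000²·sin(360°/32) = 312.14 mm²); Combining (union): the regions partially overlap — summed areas 375.35 mm² minus the doubly-counted overlap 31.66 mm² gives 343.69 mm² — area = 343.69 mm². At z = 24.6: the cylinder is absent (z outside [0, 24.5]); the r=10 cylinder at (9.5, -1.5) gives a regular 32-gon of circumradius 10 (constant along its height) (area = (32/2)·10.000²·sin(360°/32) = 312.14 mm²); Taking the union: only the r=10 cylinder at (9.5, -1.5) is present, so the union is just that shape — area = 312.14 mm². Checking containment: the cross-section at z = 24.6 is a subset of the cross-section at z = 19.6.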